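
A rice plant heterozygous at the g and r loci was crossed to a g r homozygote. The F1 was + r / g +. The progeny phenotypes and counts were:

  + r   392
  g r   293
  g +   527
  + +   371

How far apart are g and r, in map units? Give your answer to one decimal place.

41.9 map units

The recombinant classes are + + and g r: 371 + 293 = 664.
Recombination frequency = 664/1583 = 0.4195 ≈ 41.9%, i.e. 41.9 map units.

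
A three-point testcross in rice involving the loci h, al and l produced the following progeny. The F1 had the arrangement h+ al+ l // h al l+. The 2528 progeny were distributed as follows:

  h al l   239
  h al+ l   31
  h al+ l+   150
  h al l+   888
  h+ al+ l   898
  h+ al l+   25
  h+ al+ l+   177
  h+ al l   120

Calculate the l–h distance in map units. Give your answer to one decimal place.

18.7 map units

The two rarest classes, h al+ l and h+ al l+, are the double crossovers. Comparing them with the parentals, only the h allele has switched, so h is the middle locus and the order is al – h – l.
Crossovers in the h–l interval produce the single-crossover classes h+ al+ l+ and h al l (177 + 239 = 416) plus the double crossovers (56).
RF(h–l) = (416 + 56) / 2528 = 472/2528 = 0.1867 → 18.7 map units.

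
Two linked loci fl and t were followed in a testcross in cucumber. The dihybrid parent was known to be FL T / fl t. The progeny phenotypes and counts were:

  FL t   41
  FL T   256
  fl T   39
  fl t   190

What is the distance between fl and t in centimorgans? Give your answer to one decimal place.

15.2 centimorgans

The recombinant classes are FL t and fl T: 41 + 39 = 80.
Recombination frequency = 80/526 = 0.1521 ≈ 15.2%, i.e. 15.2 centimorgans.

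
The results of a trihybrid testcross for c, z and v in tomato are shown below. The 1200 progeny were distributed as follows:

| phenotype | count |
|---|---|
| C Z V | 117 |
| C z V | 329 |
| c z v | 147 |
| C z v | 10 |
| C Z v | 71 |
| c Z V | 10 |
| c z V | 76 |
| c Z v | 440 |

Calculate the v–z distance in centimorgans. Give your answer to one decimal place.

The two most frequent reciprocal classes, c Z v and C z V, are the parental types, so the F1 was c Z v / C z V.
The two rarest classes, c Z V and C z v, are the double crossovers. Comparing them with the parentals, only the v allele has switched, so v is the middle locus and the order is z – v – c.
Crossovers in the z–v interval produce the single-crossover classes c z v and C Z V (147 + 117 = 264) plus the double crossovers (20).
RF(z–v) = (264 + 20) / 1200 = 284/1200 = 0.2367 → 23.7 centimorgans.

23.7 centimorgans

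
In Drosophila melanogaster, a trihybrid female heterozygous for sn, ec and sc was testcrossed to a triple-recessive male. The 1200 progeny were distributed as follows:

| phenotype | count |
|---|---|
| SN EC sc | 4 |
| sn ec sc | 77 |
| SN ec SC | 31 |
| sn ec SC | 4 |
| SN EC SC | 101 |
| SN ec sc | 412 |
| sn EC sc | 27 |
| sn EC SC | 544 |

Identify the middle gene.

The two most frequent reciprocal classes, SN ec sc and sn EC SC, are the parental types, so the F1 was SN ec sc / sn EC SC.
The two rarest classes, SN EC sc and sn ec SC, are the double crossovers. Comparing them with the parentals, only the ec allele has switched, so ec is the middle locus and the order is sc – ec – sn.

ec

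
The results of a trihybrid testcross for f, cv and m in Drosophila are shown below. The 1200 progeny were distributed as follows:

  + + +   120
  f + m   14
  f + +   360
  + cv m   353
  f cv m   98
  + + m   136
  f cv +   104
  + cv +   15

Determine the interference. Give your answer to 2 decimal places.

0.48

The two most frequent reciprocal classes, f + + and + cv m, are the parental types, so the F1 was f + + / + cv m.
The two rarest classes, f + m and + cv +, are the double crossovers. Comparing them with the parentals, only the m allele has switched, so m is the middle locus and the order is cv – m – f.
cv–m: (240 + 29)/1200 = 0.2242; m–f: (218 + 29)/1200 = 0.2058.
Expected DCO frequency = 0.2242 × 0.2058 ≈ 0.04614; observed = 29/1200 ≈ 0.02417.
Coefficient of coincidence = 0.02417/0.04614 ≈ 0.52; interference = 1 − 0.52 = 0.48.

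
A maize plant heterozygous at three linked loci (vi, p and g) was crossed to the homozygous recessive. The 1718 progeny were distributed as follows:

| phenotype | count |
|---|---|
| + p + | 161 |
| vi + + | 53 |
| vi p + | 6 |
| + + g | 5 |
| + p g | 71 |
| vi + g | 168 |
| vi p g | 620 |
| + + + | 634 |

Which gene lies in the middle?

g

The two most frequent reciprocal classes, vi p g and + + +, are the parental types, so the F1 was vi p g / + + +.
The two rarest classes, vi p + and + + g, are the double crossovers. Comparing them with the parentals, only the g allele has switched, so g is the middle locus and the order is p – g – vi.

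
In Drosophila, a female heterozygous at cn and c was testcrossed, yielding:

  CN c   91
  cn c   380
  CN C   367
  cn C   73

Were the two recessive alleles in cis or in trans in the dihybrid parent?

cis

The two most frequent classes are CN C (367) and cn c (380); these are the parental (non-recombinant) types.
So the F1 carried CN C on one chromosome and cn c on the other — the recessive alleles are on the same chromosome (cis / coupling).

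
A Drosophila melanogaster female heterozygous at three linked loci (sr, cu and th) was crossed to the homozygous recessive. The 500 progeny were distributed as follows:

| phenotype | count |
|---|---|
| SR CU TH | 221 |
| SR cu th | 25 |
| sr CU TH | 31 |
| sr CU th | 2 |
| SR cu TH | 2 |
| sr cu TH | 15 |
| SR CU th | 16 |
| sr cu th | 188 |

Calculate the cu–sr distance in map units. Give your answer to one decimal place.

12.0 map units

The two most frequent reciprocal classes, SR CU TH and sr cu th, are the parental types, so the F1 was SR CU TH / sr cu th.
The two rarest classes, SR cu TH and sr CU th, are the double crossovers. Comparing them with the parentals, only the cu allele has switched, so cu is the middle locus and the order is th – cu – sr.
Crossovers in the cu–sr interval produce the single-crossover classes sr CU TH and SR cu th (31 + 25 = 56) plus the double crossovers (4).
RF(cu–sr) = (56 + 4) / 500 = 60/500 = 0.1200 → 12.0 map units.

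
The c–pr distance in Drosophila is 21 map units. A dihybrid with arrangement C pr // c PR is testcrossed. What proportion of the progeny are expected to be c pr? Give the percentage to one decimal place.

10.5%

A map distance of 21 map units corresponds to a recombination frequency of 0.210.
The F1 is C pr / c PR, so c pr is a recombinant gamete class with expected frequency r/2 = 0.210/2 = 0.1050.
That is 0.1050 = 10.5% of the progeny.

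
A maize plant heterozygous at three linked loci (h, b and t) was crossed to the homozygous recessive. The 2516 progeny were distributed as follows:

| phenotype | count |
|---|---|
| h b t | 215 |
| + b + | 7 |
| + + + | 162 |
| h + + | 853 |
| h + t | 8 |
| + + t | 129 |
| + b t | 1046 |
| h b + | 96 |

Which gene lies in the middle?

The two most frequent reciprocal classes, + b t and h + +, are the parental types, so the F1 was + b t / h + +.
The two rarest classes, + b + and h + t, are the double crossovers. Comparing them with the parentals, only the t allele has switched, so t is the middle locus and the order is h – t – b.

t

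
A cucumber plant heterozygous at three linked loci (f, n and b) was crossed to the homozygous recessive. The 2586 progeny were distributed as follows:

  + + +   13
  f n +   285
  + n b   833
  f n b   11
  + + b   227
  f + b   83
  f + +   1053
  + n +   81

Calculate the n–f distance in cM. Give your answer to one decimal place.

20.7 cM

The two most frequent reciprocal classes, + n b and f + +, are the parental types, so the F1 was + n b / f + +.
The two rarest classes, f n b and + + +, are the double crossovers. Comparing them with the parentals, only the f allele has switched, so f is the middle locus and the order is b – f – n.
Crossovers in the f–n interval produce the single-crossover classes + + b and f n + (227 + 285 = 512) plus the double crossovers (24).
RF(f–n) = (512 + 24) / 2586 = 536/2586 = 0.2073 → 20.7 cM.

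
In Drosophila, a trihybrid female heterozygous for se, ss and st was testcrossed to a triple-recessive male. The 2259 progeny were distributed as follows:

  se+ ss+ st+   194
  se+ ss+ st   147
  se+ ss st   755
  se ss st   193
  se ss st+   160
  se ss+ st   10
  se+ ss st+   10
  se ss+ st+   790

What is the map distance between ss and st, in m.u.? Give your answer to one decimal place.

14.5 m.u.

The two most frequent reciprocal classes, se+ ss st and se ss+ st+, are the parental types, so the F1 was se+ ss st / se ss+ st+.
The two rarest classes, se+ ss st+ and se ss+ st, are the double crossovers. Comparing them with the parentals, only the st allele has switched, so st is the middle locus and the order is ss – st – se.
Crossovers in the ss–st interval produce the single-crossover classes se+ ss+ st and se ss st+ (147 + 160 = 307) plus the double crossovers (20).
RF(ss–st) = (307 + 20) / 2259 = 327/2259 = 0.1448 → 14.5 m.u.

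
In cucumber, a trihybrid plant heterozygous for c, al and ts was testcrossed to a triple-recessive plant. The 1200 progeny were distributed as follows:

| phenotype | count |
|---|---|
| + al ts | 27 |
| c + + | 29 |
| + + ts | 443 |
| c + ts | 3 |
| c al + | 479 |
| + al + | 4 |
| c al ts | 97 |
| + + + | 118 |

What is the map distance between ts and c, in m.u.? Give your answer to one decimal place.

The two most frequent reciprocal classes, c al + and + + ts, are the parental types, so the F1 was c al + / + + ts.
The two rarest classes, + al + and c + ts, are the double crossovers. Comparing them with the parentals, only the c allele has switched, so c is the middle locus and the order is ts – c – al.
Crossovers in the ts–c interval produce the single-crossover classes c al ts and + + + (97 + 118 = 215) plus the double crossovers (7).
RF(ts–c) = (215 + 7) / 1200 = 222/1200 = 0.1850 → 18.5 m.u.

18.5 m.u.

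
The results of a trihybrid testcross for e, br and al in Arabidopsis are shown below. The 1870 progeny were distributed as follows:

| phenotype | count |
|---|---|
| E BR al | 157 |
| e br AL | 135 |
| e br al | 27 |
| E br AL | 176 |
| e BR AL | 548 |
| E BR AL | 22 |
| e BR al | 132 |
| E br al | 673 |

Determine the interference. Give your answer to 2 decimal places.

0.25

The two most frequent reciprocal classes, E br al and e BR AL, are the parental types, so the F1 was E br al / e BR AL.
The two rarest classes, e br al and E BR AL, are the double crossovers. Comparing them with the parentals, only the e allele has switched, so e is the middle locus and the order is br – e – al.
br–e: (292 + 49)/1870 = 0.1824; e–al: (308 + 49)/1870 = 0.1909.
Expected DCO frequency = 0.1824 × 0.1909 ≈ 0.03482; observed = 49/1870 ≈ 0.02620.
Coefficient of coincidence = 0.02620/0.03482 ≈ 0.75; interference = 1 − 0.75 = 0.25.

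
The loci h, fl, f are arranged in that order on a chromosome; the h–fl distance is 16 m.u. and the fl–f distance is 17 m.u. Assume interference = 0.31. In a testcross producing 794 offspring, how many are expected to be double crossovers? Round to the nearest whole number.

Map distances give recombination frequencies of 0.160 and 0.170 for the two intervals.
With interference 0.31 (so coincidence = 0.69), expected double-crossover frequency = 0.160 × 0.170 × 0.69 = 0.01877.
Expected number = 0.01877 × 794 = 14.90 ≈ 15.

15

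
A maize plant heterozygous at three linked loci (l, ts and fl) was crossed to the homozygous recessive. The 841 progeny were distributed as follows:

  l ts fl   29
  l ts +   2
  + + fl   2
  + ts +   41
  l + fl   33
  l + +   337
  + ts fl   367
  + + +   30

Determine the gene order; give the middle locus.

The two most frequent reciprocal classes, l + + and + ts fl, are the parental types, so the F1 was l + + / + ts fl.
The two rarest classes, l ts + and + + fl, are the double crossovers. Comparing them with the parentals, only the ts allele has switched, so ts is the middle locus and the order is fl – ts – l.

ts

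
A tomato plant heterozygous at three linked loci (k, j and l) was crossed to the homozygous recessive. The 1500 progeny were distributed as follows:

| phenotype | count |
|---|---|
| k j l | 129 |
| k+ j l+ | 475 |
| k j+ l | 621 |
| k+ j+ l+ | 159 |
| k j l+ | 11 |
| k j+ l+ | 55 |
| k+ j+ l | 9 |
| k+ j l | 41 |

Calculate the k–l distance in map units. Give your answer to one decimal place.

The two most frequent reciprocal classes, k j+ l and k+ j l+, are the parental types, so the F1 was k j+ l / k+ j l+.
The two rarest classes, k+ j+ l and k j l+, are the double crossovers. Comparing them with the parentals, only the k allele has switched, so k is the middle locus and the order is l – k – j.
Crossovers in the l–k interval produce the single-crossover classes k j+ l+ and k+ j l (55 + 41 = 96) plus the double crossovers (20).
RF(l–k) = (96 + 20) / 1500 = 116/1500 = 0.0773 → 7.7 map units.

7.7 map units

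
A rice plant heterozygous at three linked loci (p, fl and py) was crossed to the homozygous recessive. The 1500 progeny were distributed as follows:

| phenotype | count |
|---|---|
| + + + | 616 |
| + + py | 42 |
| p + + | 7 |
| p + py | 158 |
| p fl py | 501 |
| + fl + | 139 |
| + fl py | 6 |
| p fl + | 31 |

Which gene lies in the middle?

The two most frequent reciprocal classes, + + + and p fl py, are the parental types, so the F1 was + + + / p fl py.
The two rarest classes, p + + and + fl py, are the double crossovers. Comparing them with the parentals, only the p allele has switched, so p is the middle locus and the order is py – p – fl.

p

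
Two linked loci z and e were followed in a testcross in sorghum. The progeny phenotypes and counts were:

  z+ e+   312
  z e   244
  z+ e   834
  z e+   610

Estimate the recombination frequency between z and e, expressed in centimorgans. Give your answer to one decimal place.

The two most frequent classes, z+ e (834) and z e+ (610), are the parental types, so the F1 was z+ e / z e+.
The recombinant classes are z+ e+ and z e: 312 + 244 = 556.
Recombination frequency = 556/2000 = 0.2780 ≈ 27.8%, i.e. 27.8 centimorgans.

27.8 centimorgans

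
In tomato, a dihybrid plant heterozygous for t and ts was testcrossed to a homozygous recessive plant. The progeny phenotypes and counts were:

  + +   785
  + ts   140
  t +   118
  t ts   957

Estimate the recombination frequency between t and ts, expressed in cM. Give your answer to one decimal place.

The two most frequent classes, + + (785) and t ts (957), are the parental types, so the F1 was + + / t ts.
The recombinant classes are + ts and t +: 140 + 118 = 258.
Recombination frequency = 258/2000 = 0.1290 ≈ 12.9%, i.e. 12.9 cM.

12.9 cM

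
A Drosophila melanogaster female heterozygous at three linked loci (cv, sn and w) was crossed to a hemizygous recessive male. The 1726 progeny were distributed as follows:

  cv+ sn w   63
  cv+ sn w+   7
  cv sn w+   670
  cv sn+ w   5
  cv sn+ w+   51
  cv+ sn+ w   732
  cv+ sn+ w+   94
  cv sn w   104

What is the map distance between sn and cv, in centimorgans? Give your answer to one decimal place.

7.3 centimorgans

The two most frequent reciprocal classes, cv+ sn+ w and cv sn w+, are the parental types, so the F1 was cv+ sn+ w / cv sn w+.
The two rarest classes, cv sn+ w and cv+ sn w+, are the double crossovers. Comparing them with the parentals, only the cv allele has switched, so cv is the middle locus and the order is sn – cv – w.
Crossovers in the sn–cv interval produce the single-crossover classes cv+ sn w and cv sn+ w+ (63 + 51 = 114) plus the double crossovers (12).
RF(sn–cv) = (114 + 12) / 1726 = 126/1726 = 0.0730 → 7.3 centimorgans.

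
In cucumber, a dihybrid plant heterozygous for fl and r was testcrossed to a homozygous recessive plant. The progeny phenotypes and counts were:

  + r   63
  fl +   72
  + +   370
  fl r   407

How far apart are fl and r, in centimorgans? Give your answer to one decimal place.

14.8 centimorgans

The two most frequent classes, + + (370) and fl r (407), are the parental types, so the F1 was + + / fl r.
The recombinant classes are + r and fl +: 63 + 72 = 135.
Recombination frequency = 135/912 = 0.1480 ≈ 14.8%, i.e. 14.8 centimorgans.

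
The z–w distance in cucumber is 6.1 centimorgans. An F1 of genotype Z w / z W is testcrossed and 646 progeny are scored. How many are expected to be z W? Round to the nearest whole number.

A map distance of 6.1 centimorgans corresponds to a recombination frequency of 0.061.
The F1 is Z w / z W, so z W is a parental gamete class with expected frequency (1 − r)/2 = 0.939/2 = 0.4695.
Expected number = 0.4695 × 646 = 303.30 ≈ 303.

303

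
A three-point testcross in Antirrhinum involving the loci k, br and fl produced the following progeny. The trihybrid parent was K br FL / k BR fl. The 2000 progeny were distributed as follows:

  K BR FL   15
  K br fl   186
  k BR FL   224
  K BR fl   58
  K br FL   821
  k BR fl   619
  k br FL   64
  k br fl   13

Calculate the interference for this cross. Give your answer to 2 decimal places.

The two rarest classes, K BR FL and k br fl, are the double crossovers. Comparing them with the parentals, only the br allele has switched, so br is the middle locus and the order is fl – br – k.
fl–br: (410 + 28)/2000 = 0.2190; br–k: (122 + 28)/2000 = 0.0750.
Expected DCO frequency = 0.2190 × 0.0750 ≈ 0.01642; observed = 28/2000 ≈ 0.01400.
Coefficient of coincidence = 0.01400/0.01642 ≈ 0.85; interference = 1 − 0.85 = 0.15.

0.15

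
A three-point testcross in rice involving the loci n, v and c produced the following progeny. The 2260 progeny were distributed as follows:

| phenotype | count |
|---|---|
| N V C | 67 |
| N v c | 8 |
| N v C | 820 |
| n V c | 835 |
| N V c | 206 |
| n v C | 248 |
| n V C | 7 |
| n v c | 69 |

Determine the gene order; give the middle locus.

The two most frequent reciprocal classes, n V c and N v C, are the parental types, so the F1 was n V c / N v C.
The two rarest classes, n V C and N v c, are the double crossovers. Comparing them with the parentals, only the c allele has switched, so c is the middle locus and the order is n – c – v.

c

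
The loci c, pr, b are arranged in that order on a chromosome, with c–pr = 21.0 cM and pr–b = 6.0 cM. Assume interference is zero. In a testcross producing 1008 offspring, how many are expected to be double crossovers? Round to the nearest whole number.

Map distances give recombination frequencies of 0.210 and 0.060 for the two intervals.
With no interference, expected double-crossover frequency = 0.210 × 0.060 = 0.01260.
Expected number = 0.01260 × 1008 = 12.70 ≈ 13.

13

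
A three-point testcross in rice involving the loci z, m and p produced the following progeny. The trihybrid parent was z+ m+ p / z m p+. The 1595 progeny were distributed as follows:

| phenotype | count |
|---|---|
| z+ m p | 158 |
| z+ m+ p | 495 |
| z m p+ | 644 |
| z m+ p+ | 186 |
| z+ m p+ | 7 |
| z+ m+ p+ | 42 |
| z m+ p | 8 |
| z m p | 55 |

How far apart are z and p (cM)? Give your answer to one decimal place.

The two rarest classes, z m+ p and z+ m p+, are the double crossovers. Comparing them with the parentals, only the z allele has switched, so z is the middle locus and the order is p – z – m.
Crossovers in the p–z interval produce the single-crossover classes z+ m+ p+ and z m p (42 + 55 = 97) plus the double crossovers (15).
RF(p–z) = (97 + 15) / 1595 = 112/1595 = 0.0702 → 7.0 cM.

7.0 cM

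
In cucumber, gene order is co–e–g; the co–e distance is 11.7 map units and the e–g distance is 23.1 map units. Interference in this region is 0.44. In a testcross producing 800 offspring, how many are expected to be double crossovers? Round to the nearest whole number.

12

Map distances give recombination frequencies of 0.117 and 0.231 for the two intervals.
With interference 0.44 (so coincidence = 0.56), expected double-crossover frequency = 0.117 × 0.231 × 0.56 = 0.01514.
Expected number = 0.01514 × 800 = 12.11 ≈ 12.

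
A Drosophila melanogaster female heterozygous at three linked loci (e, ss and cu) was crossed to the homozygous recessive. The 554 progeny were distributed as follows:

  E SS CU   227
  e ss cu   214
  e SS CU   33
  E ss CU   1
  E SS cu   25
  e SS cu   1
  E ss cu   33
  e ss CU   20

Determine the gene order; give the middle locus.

ss

The two most frequent reciprocal classes, E SS CU and e ss cu, are the parental types, so the F1 was E SS CU / e ss cu.
The two rarest classes, E ss CU and e SS cu, are the double crossovers. Comparing them with the parentals, only the ss allele has switched, so ss is the middle locus and the order is cu – ss – e.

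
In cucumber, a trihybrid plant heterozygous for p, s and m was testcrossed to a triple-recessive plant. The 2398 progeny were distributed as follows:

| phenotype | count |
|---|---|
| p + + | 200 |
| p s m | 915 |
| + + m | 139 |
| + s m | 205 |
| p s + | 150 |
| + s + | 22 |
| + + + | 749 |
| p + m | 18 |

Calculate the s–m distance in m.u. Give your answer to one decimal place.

13.7 m.u.

The two most frequent reciprocal classes, p s m and + + +, are the parental types, so the F1 was p s m / + + +.
The two rarest classes, p + m and + s +, are the double crossovers. Comparing them with the parentals, only the s allele has switched, so s is the middle locus and the order is m – s – p.
Crossovers in the m–s interval produce the single-crossover classes p s + and + + m (150 + 139 = 289) plus the double crossovers (40).
RF(m–s) = (289 + 40) / 2398 = 329/2398 = 0.1372 → 13.7 m.u.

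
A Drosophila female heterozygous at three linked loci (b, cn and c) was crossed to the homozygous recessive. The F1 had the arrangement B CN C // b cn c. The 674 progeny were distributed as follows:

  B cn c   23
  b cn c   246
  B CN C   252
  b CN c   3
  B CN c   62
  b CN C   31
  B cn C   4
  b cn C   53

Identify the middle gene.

The two rarest classes, B cn C and b CN c, are the double crossovers. Comparing them with the parentals, only the cn allele has switched, so cn is the middle locus and the order is c – cn – b.

cn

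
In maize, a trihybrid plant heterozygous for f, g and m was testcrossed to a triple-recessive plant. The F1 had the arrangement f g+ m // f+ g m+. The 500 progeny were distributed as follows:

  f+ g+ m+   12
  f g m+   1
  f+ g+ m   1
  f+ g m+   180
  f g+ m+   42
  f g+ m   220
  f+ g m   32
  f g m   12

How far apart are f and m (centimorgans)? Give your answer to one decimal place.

The two rarest classes, f+ g+ m and f g m+, are the double crossovers. Comparing them with the parentals, only the f allele has switched, so f is the middle locus and the order is m – f – g.
Crossovers in the m–f interval produce the single-crossover classes f g+ m+ and f+ g m (42 + 32 = 74) plus the double crossovers (2).
RF(m–f) = (74 + 2) / 500 = 76/500 = 0.1520 → 15.2 centimorgans.

15.2 centimorgans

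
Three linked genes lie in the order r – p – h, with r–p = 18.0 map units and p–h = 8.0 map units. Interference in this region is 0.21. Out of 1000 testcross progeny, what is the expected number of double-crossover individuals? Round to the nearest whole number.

Map distances give recombination frequencies of 0.180 and 0.080 for the two intervals.
With interference 0.21 (so coincidence = 0.79), expected double-crossover frequency = 0.180 × 0.080 × 0.79 = 0.01138.
Expected number = 0.01138 × 1000 = 11.38 ≈ 11.

11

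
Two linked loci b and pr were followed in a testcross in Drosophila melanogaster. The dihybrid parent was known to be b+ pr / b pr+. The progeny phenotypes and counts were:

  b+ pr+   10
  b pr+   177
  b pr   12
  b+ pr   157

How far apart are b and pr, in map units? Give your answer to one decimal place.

The recombinant classes are b+ pr+ and b pr: 10 + 12 = 22.
Recombination frequency = 22/356 = 0.0618 ≈ 6.2%, i.e. 6.2 map units.

6.2 map units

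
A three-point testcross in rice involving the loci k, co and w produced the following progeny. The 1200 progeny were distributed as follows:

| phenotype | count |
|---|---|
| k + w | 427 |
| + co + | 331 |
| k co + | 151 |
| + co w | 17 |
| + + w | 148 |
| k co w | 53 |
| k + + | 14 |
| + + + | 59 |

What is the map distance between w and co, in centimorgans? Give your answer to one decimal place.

11.9 centimorgans

The two most frequent reciprocal classes, k + w and + co +, are the parental types, so the F1 was k + w / + co +.
The two rarest classes, k + + and + co w, are the double crossovers. Comparing them with the parentals, only the w allele has switched, so w is the middle locus and the order is k – w – co.
Crossovers in the w–co interval produce the single-crossover classes k co w and + + + (53 + 59 = 112) plus the double crossovers (31).
RF(w–co) = (112 + 31) / 1200 = 143/1200 = 0.1192 → 11.9 centimorgans.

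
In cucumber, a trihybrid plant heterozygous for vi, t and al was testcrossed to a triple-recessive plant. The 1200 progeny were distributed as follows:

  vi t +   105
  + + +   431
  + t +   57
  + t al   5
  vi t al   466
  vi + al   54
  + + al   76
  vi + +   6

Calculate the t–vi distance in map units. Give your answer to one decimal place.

The two most frequent reciprocal classes, + + + and vi t al, are the parental types, so the F1 was + + + / vi t al.
The two rarest classes, vi + + and + t al, are the double crossovers. Comparing them with the parentals, only the vi allele has switched, so vi is the middle locus and the order is al – vi – t.
Crossovers in the vi–t interval produce the single-crossover classes + t + and vi + al (57 + 54 = 111) plus the double crossovers (11).
RF(vi–t) = (111 + 11) / 1200 = 122/1200 = 0.1017 → 10.2 map units.

10.2 map units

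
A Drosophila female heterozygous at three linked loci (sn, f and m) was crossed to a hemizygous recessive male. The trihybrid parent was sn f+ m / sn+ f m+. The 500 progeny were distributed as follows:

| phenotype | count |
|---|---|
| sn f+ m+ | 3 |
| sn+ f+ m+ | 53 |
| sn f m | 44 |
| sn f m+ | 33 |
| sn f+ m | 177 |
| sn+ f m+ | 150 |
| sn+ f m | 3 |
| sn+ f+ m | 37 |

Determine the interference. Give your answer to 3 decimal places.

0.617

The two rarest classes, sn f+ m+ and sn+ f m, are the double crossovers. Comparing them with the parentals, only the m allele has switched, so m is the middle locus and the order is f – m – sn.
f–m: (97 + 6)/500 = 0.2060; m–sn: (70 + 6)/500 = 0.1520.
Expected DCO frequency = 0.2060 × 0.1520 ≈ 0.03131; observed = 6/500 ≈ 0.01200.
Coefficient of coincidence = 0.01200/0.03131 ≈ 0.383; interference = 1 − 0.383 = 0.617.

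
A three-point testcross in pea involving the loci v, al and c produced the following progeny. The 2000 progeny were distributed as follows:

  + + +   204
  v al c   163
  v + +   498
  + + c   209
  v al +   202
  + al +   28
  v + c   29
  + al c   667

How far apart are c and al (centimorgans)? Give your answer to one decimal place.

23.4 centimorgans

The two most frequent reciprocal classes, v + + and + al c, are the parental types, so the F1 was v + + / + al c.
The two rarest classes, v + c and + al +, are the double crossovers. Comparing them with the parentals, only the c allele has switched, so c is the middle locus and the order is v – c – al.
Crossovers in the c–al interval produce the single-crossover classes v al + and + + c (202 + 209 = 411) plus the double crossovers (57).
RF(c–al) = (411 + 57) / 2000 = 468/2000 = 0.2340 → 23.4 centimorgans.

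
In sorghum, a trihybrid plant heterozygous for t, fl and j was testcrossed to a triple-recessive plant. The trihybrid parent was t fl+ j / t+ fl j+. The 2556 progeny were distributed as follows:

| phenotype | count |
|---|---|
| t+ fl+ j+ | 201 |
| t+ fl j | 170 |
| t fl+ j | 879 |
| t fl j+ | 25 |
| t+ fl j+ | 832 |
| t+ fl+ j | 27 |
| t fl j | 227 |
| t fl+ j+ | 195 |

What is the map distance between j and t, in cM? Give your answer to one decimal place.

The two rarest classes, t+ fl+ j and t fl j+, are the double crossovers. Comparing them with the parentals, only the t allele has switched, so t is the middle locus and the order is j – t – fl.
Crossovers in the j–t interval produce the single-crossover classes t fl+ j+ and t+ fl j (195 + 170 = 365) plus the double crossovers (52).
RF(j–t) = (365 + 52) / 2556 = 417/2556 = 0.1631 → 16.3 cM.

16.3 cM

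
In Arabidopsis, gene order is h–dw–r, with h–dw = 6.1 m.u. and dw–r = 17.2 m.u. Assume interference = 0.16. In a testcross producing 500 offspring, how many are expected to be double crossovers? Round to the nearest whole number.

Map distances give recombination frequencies of 0.061 and 0.172 for the two intervals.
With interference 0.16 (so coincidence = 0.84), expected double-crossover frequency = 0.061 × 0.172 × 0.84 = 0.00881.
Expected number = 0.00881 × 500 = 4.41 ≈ 4.

4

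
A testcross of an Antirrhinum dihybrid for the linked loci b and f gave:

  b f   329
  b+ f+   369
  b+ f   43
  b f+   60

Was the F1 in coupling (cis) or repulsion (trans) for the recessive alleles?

cis

The two most frequent classes are b+ f+ (369) and b f (329); these are the parental (non-recombinant) types.
So the F1 carried b+ f+ on one chromosome and b f on the other — the recessive alleles are on the same chromosome (cis / coupling).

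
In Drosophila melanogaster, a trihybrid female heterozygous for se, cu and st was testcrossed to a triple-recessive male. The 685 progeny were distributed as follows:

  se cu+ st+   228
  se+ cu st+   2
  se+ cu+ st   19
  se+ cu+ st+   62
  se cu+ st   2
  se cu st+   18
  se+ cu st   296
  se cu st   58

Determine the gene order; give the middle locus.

The two most frequent reciprocal classes, se+ cu st and se cu+ st+, are the parental types, so the F1 was se+ cu st / se cu+ st+.
The two rarest classes, se+ cu st+ and se cu+ st, are the double crossovers. Comparing them with the parentals, only the st allele has switched, so st is the middle locus and the order is se – st – cu.

st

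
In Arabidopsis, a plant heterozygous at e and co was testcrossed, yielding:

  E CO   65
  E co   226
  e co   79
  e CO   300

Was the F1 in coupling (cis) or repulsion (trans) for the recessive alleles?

The two most frequent classes are E co (226) and e CO (300); these are the parental (non-recombinant) types.
So the F1 carried E co on one chromosome and e CO on the other — the recessive alleles are on opposite chromosomes (trans / repulsion).

trans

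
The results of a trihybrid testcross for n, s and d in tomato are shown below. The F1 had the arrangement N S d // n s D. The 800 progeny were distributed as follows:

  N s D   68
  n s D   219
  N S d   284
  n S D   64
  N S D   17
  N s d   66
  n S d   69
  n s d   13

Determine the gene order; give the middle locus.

The two rarest classes, N S D and n s d, are the double crossovers. Comparing them with the parentals, only the d allele has switched, so d is the middle locus and the order is n – d – s.

d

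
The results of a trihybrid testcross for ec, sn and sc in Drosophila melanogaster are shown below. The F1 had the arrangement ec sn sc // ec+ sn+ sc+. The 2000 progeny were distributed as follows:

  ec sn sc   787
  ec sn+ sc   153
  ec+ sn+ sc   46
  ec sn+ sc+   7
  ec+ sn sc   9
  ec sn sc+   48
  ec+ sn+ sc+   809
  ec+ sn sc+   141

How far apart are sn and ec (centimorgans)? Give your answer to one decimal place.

15.5 centimorgans

The two rarest classes, ec+ sn sc and ec sn+ sc+, are the double crossovers. Comparing them with the parentals, only the ec allele has switched, so ec is the middle locus and the order is sc – ec – sn.
Crossovers in the ec–sn interval produce the single-crossover classes ec sn+ sc and ec+ sn sc+ (153 + 141 = 294) plus the double crossovers (16).
RF(ec–sn) = (294 + 16) / 2000 = 310/2000 = 0.1550 → 15.5 centimorgans.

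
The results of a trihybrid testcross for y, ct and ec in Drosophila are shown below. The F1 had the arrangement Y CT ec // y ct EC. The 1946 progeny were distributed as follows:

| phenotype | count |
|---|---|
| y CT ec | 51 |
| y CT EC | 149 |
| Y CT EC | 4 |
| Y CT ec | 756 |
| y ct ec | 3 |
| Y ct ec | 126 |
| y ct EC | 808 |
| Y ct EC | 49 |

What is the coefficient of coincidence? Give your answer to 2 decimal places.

0.45

The two rarest classes, Y CT EC and y ct ec, are the double crossovers. Comparing them with the parentals, only the ec allele has switched, so ec is the middle locus and the order is ct – ec – y.
ct–ec: (275 + 7)/1946 = 0.1449; ec–y: (100 + 7)/1946 = 0.0550.
Expected DCO frequency = 0.1449 × 0.0550 ≈ 0.00797; observed = 7/1946 ≈ 0.00360.
Coefficient of coincidence = 0.00360/0.00797 ≈ 0.45.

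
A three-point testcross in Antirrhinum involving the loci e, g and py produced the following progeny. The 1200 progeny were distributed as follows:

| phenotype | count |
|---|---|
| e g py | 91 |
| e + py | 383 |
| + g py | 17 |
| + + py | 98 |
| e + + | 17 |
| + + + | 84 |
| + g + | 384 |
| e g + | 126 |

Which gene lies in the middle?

The two most frequent reciprocal classes, e + py and + g +, are the parental types, so the F1 was e + py / + g +.
The two rarest classes, e + + and + g py, are the double crossovers. Comparing them with the parentals, only the py allele has switched, so py is the middle locus and the order is g – py – e.

py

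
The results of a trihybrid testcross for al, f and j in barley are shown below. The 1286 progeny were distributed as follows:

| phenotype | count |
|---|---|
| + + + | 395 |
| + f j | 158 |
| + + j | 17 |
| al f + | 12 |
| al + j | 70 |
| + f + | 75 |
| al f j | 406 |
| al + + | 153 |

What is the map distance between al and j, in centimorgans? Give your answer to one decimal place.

The two most frequent reciprocal classes, + + + and al f j, are the parental types, so the F1 was + + + / al f j.
The two rarest classes, + + j and al f +, are the double crossovers. Comparing them with the parentals, only the j allele has switched, so j is the middle locus and the order is f – j – al.
Crossovers in the j–al interval produce the single-crossover classes al + + and + f j (153 + 158 = 311) plus the double crossovers (29).
RF(j–al) = (311 + 29) / 1286 = 340/1286 = 0.2644 → 26.4 centimorgans.

26.4 centimorgans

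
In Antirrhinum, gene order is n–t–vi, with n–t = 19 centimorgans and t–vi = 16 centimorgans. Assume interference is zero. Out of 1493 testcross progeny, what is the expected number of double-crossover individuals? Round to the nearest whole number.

Map distances give recombination frequencies of 0.190 and 0.160 for the two intervals.
With no interference, expected double-crossover frequency = 0.190 × 0.160 = 0.03040.
Expected number = 0.03040 × 1493 = 45.39 ≈ 45.

45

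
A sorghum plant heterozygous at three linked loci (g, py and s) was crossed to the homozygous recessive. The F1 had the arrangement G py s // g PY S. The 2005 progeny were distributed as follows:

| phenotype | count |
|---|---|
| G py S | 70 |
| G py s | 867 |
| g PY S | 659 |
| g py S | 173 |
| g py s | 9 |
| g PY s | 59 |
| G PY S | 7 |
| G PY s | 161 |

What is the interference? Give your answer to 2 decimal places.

0.37

The two rarest classes, g py s and G PY S, are the double crossovers. Comparing them with the parentals, only the g allele has switched, so g is the middle locus and the order is s – g – py.
s–g: (129 + 16)/2005 = 0.0723; g–py: (334 + 16)/2005 = 0.1746.
Expected DCO frequency = 0.0723 × 0.1746 ≈ 0.01262; observed = 16/2005 ≈ 0.00798.
Coefficient of coincidence = 0.00798/0.01262 ≈ 0.63; interference = 1 − 0.63 = 0.37.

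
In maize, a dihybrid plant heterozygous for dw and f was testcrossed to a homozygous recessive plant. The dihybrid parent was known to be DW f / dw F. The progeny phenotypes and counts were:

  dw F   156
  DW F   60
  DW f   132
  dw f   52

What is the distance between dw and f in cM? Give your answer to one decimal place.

28.0 cM

The recombinant classes are DW F and dw f: 60 + 52 = 112.
Recombination frequency = 112/400 = 0.2800 ≈ 28.0%, i.e. 28.0 cM.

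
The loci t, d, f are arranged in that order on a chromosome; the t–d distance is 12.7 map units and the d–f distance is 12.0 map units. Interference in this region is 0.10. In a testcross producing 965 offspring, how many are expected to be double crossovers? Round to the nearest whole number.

13

Map distances give recombination frequencies of 0.127 and 0.120 for the two intervals.
With interference 0.10 (so coincidence = 0.90), expected double-crossover frequency = 0.127 × 0.120 × 0.90 = 0.01372.
Expected number = 0.01372 × 965 = 13.24 ≈ 13.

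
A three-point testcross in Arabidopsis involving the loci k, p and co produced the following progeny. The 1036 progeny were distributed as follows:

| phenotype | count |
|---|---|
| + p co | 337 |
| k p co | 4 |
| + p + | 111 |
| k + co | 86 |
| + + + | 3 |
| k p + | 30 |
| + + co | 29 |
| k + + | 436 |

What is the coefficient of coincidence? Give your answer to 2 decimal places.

The two most frequent reciprocal classes, + p co and k + +, are the parental types, so the F1 was + p co / k + +.
The two rarest classes, k p co and + + +, are the double crossovers. Comparing them with the parentals, only the k allele has switched, so k is the middle locus and the order is p – k – co.
p–k: (59 + 7)/1036 = 0.0637; k–co: (197 + 7)/1036 = 0.1969.
Expected DCO frequency = 0.0637 × 0.1969 ≈ 0.01254; observed = 7/1036 ≈ 0.00676.
Coefficient of coincidence = 0.00676/0.01254 ≈ 0.54.

0.54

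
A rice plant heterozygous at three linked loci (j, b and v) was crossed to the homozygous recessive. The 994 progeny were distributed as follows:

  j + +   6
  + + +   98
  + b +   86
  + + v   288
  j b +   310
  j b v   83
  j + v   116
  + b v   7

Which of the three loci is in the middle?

b

The two most frequent reciprocal classes, + + v and j b +, are the parental types, so the F1 was + + v / j b +.
The two rarest classes, + b v and j + +, are the double crossovers. Comparing them with the parentals, only the b allele has switched, so b is the middle locus and the order is j – b – v.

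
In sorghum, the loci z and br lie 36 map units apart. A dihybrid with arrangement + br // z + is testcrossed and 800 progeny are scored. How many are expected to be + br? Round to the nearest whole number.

A map distance of 36 map units corresponds to a recombination frequency of 0.360.
The F1 is + br / z +, so + br is a parental gamete class with expected frequency (1 − r)/2 = 0.640/2 = 0.3200.
Expected number = 0.3200 × 800 = 256.00 ≈ 256.

256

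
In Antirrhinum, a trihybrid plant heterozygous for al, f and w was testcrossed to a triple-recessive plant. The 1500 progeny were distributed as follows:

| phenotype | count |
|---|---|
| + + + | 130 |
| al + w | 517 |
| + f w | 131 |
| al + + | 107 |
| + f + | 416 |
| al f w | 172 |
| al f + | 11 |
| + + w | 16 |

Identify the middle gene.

The two most frequent reciprocal classes, al + w and + f +, are the parental types, so the F1 was al + w / + f +.
The two rarest classes, + + w and al f +, are the double crossovers. Comparing them with the parentals, only the al allele has switched, so al is the middle locus and the order is w – al – f.

al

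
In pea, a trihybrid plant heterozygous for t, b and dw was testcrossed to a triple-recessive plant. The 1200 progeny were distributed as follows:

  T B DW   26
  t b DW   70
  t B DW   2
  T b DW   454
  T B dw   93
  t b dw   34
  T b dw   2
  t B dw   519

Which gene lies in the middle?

dw

The two most frequent reciprocal classes, t B dw and T b DW, are the parental types, so the F1 was t B dw / T b DW.
The two rarest classes, t B DW and T b dw, are the double crossovers. Comparing them with the parentals, only the dw allele has switched, so dw is the middle locus and the order is t – dw – b.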